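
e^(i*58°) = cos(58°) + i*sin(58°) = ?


cos(58°) = 0.5299
sin(58°) = 0.8480

e^(i*58°) = 0.5299 + 0.8480i


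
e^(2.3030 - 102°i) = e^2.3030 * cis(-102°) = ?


e^2.3030 = 10.0041
cos(-102°) = -0.20791
sin(-102°) = -0.97815
Real = 10.0041*(-0.20791) = -2.0800
Imag = 10.0041*(-0.97815) = -9.7855

-2.0800 - 9.7855i


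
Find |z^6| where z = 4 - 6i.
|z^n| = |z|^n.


|z| = sqrt(16+36) = sqrt(52) = 7.2111
|z^6| = |z|^6 = (sqrt(52))^6 = 52^3 = 140608

|z^6| = 140608


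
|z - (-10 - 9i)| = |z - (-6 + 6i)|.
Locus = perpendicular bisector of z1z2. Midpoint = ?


Equal distances means the locus is the perpendicular bisector of z1 and z2.
Midpoint = ((-10+(-6))/2, (-9+6)/2) = (-8.0000, -1.5000)

Perpendicular bisector through (-8.0000, -1.5000)


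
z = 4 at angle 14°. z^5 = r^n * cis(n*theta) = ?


r^5 = 4^5 = 1024
n*theta = 5*14° = 70° = 70° (mod 360)
a = 1024*cos(70°) = 350.2286
b = 1024*sin(70°) = 962.2452

1024 cis(70°) = 350.2286 + 962.2452i


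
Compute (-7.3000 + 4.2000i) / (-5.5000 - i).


Conjugate of z2 = -5.5000 + i
Numerator: (-7.3000 + 4.2000i)(-5.5000 + i) = 35.9500 - 30.4000i
Denominator: (-5.5)^2 + (-1)^2 = 31.25
Result = (35.9500 - 30.4000i)/31.25

1.1504 - 0.9728i


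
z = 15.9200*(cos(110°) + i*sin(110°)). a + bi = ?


a = 15.9200*cos(110°) = 15.9200*(-0.34202) = -5.4450
b = 15.9200*sin(110°) = 15.9200*0.93969 = 14.9599

-5.4450 + 14.9599i


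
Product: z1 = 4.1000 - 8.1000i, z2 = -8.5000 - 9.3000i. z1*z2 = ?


Real = 4.1*(-8.5) - (-8.1)*(-9.3) = -34.85 - 75.33 = -110.18
Imag = 4.1*(-9.3) - (8.5)*(-8.1) = -38.13 + 68.85 = 30.72

-110.1800 + 30.7200i


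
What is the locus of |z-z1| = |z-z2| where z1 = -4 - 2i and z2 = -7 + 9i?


Equal distances means the locus is the perpendicular bisector of z1 and z2.
Midpoint = ((-4+(-7))/2, (-2+9)/2) = (-5.5000, 3.5000)

Perpendicular bisector through (-5.5000, 3.5000)


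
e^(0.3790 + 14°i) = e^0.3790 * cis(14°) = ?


e^0.3790 = 1.4608
cos(14°) = 0.9703
sin(14°) = 0.2419
Real = 1.4608*0.9703 = 1.4174
Imag = 1.4608*0.2419 = 0.3534

1.4174 + 0.3534i


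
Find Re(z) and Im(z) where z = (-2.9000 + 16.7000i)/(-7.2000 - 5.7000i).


Multiply by conjugate: (-2.9000 + 16.7000i)(-7.2000 + 5.7000i) / ((-7.2)^2 + (-5.7)^2)
Numerator real = -2.9*(-7.2) + 16.7*(-5.7) = -74.31
Numerator imag = 16.7*(-7.2) - (-2.9)*(-5.7) = -136.77
Denominator = 84.33
Re(z) = -74.31/84.33 = -0.8812
Im(z) = -136.77/84.33 = -1.6218

Re(z) = -0.8812, Im(z) = -1.6218


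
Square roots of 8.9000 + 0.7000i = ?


|z| = sqrt(79.21+0.49) = 8.9275
sqrt((|z|+a)/2) = sqrt((8.9275+8.9)/2) = sqrt(8.9137) = 2.9856
sqrt((|z|-a)/2) = sqrt((8.9275-8.9)/2) = sqrt(0.0137) = 0.1172

±(2.9856 + 0.1172i) i.e. 2.9856 + 0.1172i and -2.9856 - 0.1172i


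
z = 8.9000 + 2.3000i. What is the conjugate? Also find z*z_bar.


z_bar = 8.9000 - 2.3000i
z*z_bar = 8.9^2 + 2.3^2 = 79.21 + 5.29 = 84.5

z_bar = 8.9000 - 2.3000i, z*z_bar = 84.5


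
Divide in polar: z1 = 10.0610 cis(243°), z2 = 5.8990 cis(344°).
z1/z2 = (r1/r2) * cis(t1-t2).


r = 10.0610 / 5.8990 = 1.7055
theta = 243° - 344° = -101° = 259° (mod 360)

1.7055 cis(259°)


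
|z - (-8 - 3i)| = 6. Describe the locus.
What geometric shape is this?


|z - z0| = r is a circle with center z0 and radius r.
Center = (-8, -3), radius = 6

Circle with center (-8, -3) and radius 6


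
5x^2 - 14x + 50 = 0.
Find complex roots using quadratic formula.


disc = (-14)^2 - 4*5*50 = 196 - 1000 = -804
sqrt(|disc|) = sqrt(804) = 28.3549
Real part = 14/(2*5) = 1.4000
Imag part = 28.3549/(2*5) = 2.8355

1.4000 ± 2.8355i


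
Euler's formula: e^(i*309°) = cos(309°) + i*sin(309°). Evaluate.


cos(309°) = 0.6293
sin(309°) = -0.7771

e^(i*309°) = 0.6293 - 0.7771i


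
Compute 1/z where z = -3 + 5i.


|z|^2 = 9+25 = 34
1/z = (-3 - 5i)/34

1/z = -0.0882 - 0.1471i


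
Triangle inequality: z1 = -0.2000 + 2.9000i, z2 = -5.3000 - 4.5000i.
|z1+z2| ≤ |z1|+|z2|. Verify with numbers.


|z1| = sqrt((-0.2)^2 + 2.9^2) = sqrt(8.45) = 2.9069
|z2| = sqrt((-5.3)^2 + (-4.5)^2) = sqrt(48.34) = 6.9527
z1+z2 = -5.5000 - 1.6000i
|z1+z2| = sqrt(32.81) = 5.7280
|z1|+|z2| = 2.9069 + 6.9527 = 9.8596

|z1+z2| = 5.7280 ≤ |z1|+|z2| = 9.8596 (verified)


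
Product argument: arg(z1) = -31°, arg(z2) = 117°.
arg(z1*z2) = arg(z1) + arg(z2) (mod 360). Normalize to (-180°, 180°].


arg(z1*z2) = -31° + 117° = 86°
Normalized to (-180°, 180°]: 86°

86°


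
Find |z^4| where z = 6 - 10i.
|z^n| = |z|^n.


|z| = sqrt(36+100) = sqrt(136) = 11.6619
|z^4| = |z|^4 = (sqrt(136))^4 = 136^2 = 18496

|z^4| = 18496


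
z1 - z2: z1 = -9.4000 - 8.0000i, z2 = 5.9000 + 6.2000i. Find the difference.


Real: -9.4 - 5.9 = -15.3
Imag: -8 - 6.2 = -14.2

-15.3000 - 14.2000i


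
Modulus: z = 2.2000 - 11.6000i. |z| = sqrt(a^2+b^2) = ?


|z| = sqrt(2.2^2 + (-11.6)^2) = sqrt(4.84 + 134.56) = sqrt(139.4) = 11.8068

|z| = 11.8068


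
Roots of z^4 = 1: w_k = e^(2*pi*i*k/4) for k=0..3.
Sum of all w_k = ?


The sum of all 4th roots of unity is 0.
Geometric series: (1 - w^4)/(1 - w) = (1-1)/(1-w) = 0 since w^4 = 1, w ≠ 1.
Alternatively: coefficient of z^3 in z^4 - 1 is 0.

0


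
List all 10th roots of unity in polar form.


The 10th roots of unity are cis(360k/10°) for k=0..9
Angle step = 360/10 = 36°
Primitive root: cis(36°)
Primitive root = 0.8090 + 0.5878i

10 roots at angles: 0°, 36°, 72°, 108°, 144°, 180°, 216°, 252°, 288°, 324°


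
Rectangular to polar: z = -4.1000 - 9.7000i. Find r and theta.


r = sqrt(16.81+94.09) = sqrt(110.9) = 10.5309
theta = atan2(-9.7, -4.1) = -112.9128 degrees

r = 10.5309, theta = -112.9128 degrees


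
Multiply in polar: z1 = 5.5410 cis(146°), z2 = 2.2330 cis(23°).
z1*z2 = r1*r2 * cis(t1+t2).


r = 5.5410 * 2.2330 = 12.3731
theta = 146° + 23° = 169° = 169° (mod 360)

12.3731 cis(169°)


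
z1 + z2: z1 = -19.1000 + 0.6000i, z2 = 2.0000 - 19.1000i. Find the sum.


Real: -19.1 + 2 = -17.1
Imag: 0.6 - 19.1 = -18.5

-17.1000 - 18.5000i


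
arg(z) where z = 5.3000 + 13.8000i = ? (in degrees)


Re = 5.3, Im = 13.8
arg = atan2(13.8, 5.3) = 68.9903 degrees

arg(z) = 68.9903 degrees


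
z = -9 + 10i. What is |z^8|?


|z| = sqrt(81+100) = sqrt(181) = 13.4536
|z^8| = |z|^8 = (sqrt(181))^8 = 181^4 = 1073283121

|z^8| = 1073283121


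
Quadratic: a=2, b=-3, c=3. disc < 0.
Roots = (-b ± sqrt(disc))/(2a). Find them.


disc = (-3)^2 - 4*2*3 = 9 - 24 = -15
sqrt(|disc|) = sqrt(15) = 3.8730
Real part = 3/(2*2) = 0.7500
Imag part = 3.8730/(2*2) = 0.9682

0.7500 ± 0.9682i


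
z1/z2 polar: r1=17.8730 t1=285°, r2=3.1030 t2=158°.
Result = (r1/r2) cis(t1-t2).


r = 17.8730 / 3.1030 = 5.7599
theta = 285° - 158° = 127° = 127° (mod 360)

5.7599 cis(127°)


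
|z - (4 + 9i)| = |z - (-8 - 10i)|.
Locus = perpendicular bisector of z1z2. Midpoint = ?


Equal distances means the locus is the perpendicular bisector of z1 and z2.
Midpoint = ((4+(-8))/2, (9+(-10))/2) = (-2.0000, -0.5000)

Perpendicular bisector through (-2.0000, -0.5000)


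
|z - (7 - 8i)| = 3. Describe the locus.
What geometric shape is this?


|z - z0| = r is a circle with center z0 and radius r.
Center = (7, -8), radius = 3

Circle with center (7, -8) and radius 3


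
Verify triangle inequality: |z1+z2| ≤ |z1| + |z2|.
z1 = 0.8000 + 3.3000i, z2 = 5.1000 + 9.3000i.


|z1| = sqrt(0.8^2 + 3.3^2) = sqrt(11.53) = 3.3956
|z2| = sqrt(5.1^2 + 9.3^2) = sqrt(112.5) = 10.6066
z1+z2 = 5.9000 + 12.6000i
|z1+z2| = sqrt(193.57) = 13.9129
|z1|+|z2| = 3.3956 + 10.6066 = 14.0022

|z1+z2| = 13.9129 ≤ |z1|+|z2| = 14.0022 (verified)


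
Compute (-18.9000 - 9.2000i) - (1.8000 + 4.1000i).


Real: -18.9 - 1.8 = -20.7
Imag: -9.2 - 4.1 = -13.3

-20.7000 - 13.3000i


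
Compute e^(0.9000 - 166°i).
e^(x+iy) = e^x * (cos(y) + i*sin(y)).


e^0.9000 = 2.4596
cos(-166°) = -0.9703
sin(-166°) = -0.2419
Real = 2.4596*(-0.9703) = -2.3865
Imag = 2.4596*(-0.2419) = -0.5950

-2.3865 - 0.5950i


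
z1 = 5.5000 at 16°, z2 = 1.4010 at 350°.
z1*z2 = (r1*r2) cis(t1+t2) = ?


r = 5.5000 * 1.4010 = 7.7055
theta = 16° + 350° = 366° = 6° (mod 360)

7.7055 cis(6°)


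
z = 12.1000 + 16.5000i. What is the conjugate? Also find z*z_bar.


z_bar = 12.1000 - 16.5000i
z*z_bar = 12.1^2 + 16.5^2 = 146.41 + 272.25 = 418.66

z_bar = 12.1000 - 16.5000i, z*z_bar = 418.66


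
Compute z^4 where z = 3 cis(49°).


r^4 = 3^4 = 81
n*theta = 4*49° = 196° = 196° (mod 360)
a = 81*cos(196°) = -77.8622
b = 81*sin(196°) = -22.3266

81 cis(196°) = -77.8622 - 22.3266i


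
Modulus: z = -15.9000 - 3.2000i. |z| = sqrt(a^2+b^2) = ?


|z| = sqrt((-15.9)^2 + (-3.2)^2) = sqrt(252.81 + 10.24) = sqrt(263.05) = 16.2188

|z| = 16.2188


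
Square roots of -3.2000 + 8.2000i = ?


|z| = sqrt(10.24+67.24) = 8.8023
sqrt((|z|+a)/2) = sqrt((8.8023+(-3.2))/2) = sqrt(2.8011) = 1.6737
sqrt((|z|-a)/2) = sqrt((8.8023-(-3.2))/2) = sqrt(6.0011) = 2.4497

±(1.6737 + 2.4497i) i.e. 1.6737 + 2.4497i and -1.6737 - 2.4497i


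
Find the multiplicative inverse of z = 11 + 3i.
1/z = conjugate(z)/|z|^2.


|z|^2 = 121+9 = 130
1/z = (11 - 3i)/130

1/z = 0.0846 - 0.0231i


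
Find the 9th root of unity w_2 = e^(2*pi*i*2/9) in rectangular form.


Angle = 360*2/9 = 80°
a = cos(80°) = 0.1736
b = sin(80°) = 0.9848

0.1736 + 0.9848i


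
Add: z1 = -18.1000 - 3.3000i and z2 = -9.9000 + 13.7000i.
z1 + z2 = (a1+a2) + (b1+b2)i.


Real: -18.1 - 9.9 = -28
Imag: -3.3 + 13.7 = 10.4

-28.0000 + 10.4000i


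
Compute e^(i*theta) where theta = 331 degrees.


cos(331°) = 0.8746
sin(331°) = -0.4848

e^(i*331°) = 0.8746 - 0.4848i


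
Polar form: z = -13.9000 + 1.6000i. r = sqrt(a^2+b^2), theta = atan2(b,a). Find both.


r = sqrt(193.21+2.56) = sqrt(195.77) = 13.9918
theta = atan2(1.6, -13.9) = 173.4337 degrees

r = 13.9918, theta = 173.4337 degrees


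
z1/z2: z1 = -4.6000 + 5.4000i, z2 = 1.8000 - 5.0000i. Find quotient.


Conjugate of z2 = 1.8000 + 5.0000i
Numerator: (-4.6000 + 5.4000i)(1.8000 + 5.0000i) = -35.2800 - 13.2800i
Denominator: 1.8^2 + (-5)^2 = 28.24
Result = (-35.2800 - 13.2800i)/28.24

-1.2493 - 0.4703i


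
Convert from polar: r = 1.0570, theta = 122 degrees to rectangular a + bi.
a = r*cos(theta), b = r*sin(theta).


a = 1.0570*cos(122°) = 1.0570*(-0.5299) = -0.5601
b = 1.0570*sin(122°) = 1.0570*0.84805 = 0.8964

-0.5601 + 0.8964i


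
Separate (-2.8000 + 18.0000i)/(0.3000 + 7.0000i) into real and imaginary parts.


Multiply by conjugate: (-2.8000 + 18.0000i)(0.3000 - 7.0000i) / (0.3^2 + 7^2)
Numerator real = -2.8*0.3 + 18*7 = 125.16
Numerator imag = 18*0.3 - (-2.8)*7 = 25
Denominator = 49.09
Re(z) = 125.16/49.09 = 2.5496
Im(z) = 25/49.09 = 0.5093

Re(z) = 2.5496, Im(z) = 0.5093


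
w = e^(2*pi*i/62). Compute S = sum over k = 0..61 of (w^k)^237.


The roots are w_k = w^k with w = e^(2*pi*i/62), and (w^k)^237 = (w^237)^k.
So S = 1 + u + u^2 + ... + u^(61) with u = w^237.
237 = 3*62 + 51, so 237 is not a multiple of 62: u = (w^62)^3 * w^51 = w^51 ≠ 1 (w is a primitive 62th root), while u^62 = (w^62)^237 = 1.
Geometric series: S = (1 - u^62)/(1 - u) = (1 - 1)/(1 - u) = 0

S = 0


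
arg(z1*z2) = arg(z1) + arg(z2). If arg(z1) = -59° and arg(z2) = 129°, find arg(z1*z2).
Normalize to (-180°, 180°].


arg(z1*z2) = -59° + 129° = 70°
Normalized to (-180°, 180°]: 70°

70°


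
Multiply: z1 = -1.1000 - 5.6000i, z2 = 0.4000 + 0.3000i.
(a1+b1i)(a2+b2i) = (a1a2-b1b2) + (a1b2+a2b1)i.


Real = -1.1*0.4 - (-5.6)*0.3 = -0.44 - (-1.68) = 1.24
Imag = -1.1*0.3 + 0.4*(-5.6) = -0.33 - (2.24) = -2.57

1.2400 - 2.5700i


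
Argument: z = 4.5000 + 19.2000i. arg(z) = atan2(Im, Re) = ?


Re = 4.5, Im = 19.2
arg = atan2(19.2, 4.5) = 76.8094 degrees

arg(z) = 76.8094 degrees


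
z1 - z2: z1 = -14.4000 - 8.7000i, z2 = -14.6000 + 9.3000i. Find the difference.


Real: -14.4 + 14.6 = 0.2
Imag: -8.7 - 9.3 = -18

0.2000 - 18.0000i


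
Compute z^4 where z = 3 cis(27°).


r^4 = 3^4 = 81
n*theta = 4*27° = 108° = 108° (mod 360)
a = 81*cos(108°) = -25.0304
b = 81*sin(108°) = 77.0356

81 cis(108°) = -25.0304 + 77.0356i


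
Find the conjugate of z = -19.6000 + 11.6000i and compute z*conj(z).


z_bar = -19.6000 - 11.6000i
z*z_bar = (-19.6)^2 + 11.6^2 = 384.16 + 134.56 = 518.72

z_bar = -19.6000 - 11.6000i, z*z_bar = 518.72


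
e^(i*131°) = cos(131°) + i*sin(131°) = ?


cos(131°) = -0.6561
sin(131°) = 0.7547

e^(i*131°) = -0.6561 + 0.7547i


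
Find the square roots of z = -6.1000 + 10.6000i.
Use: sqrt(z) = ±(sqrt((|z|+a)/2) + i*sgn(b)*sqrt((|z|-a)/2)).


|z| = sqrt(37.21+112.36) = 12.2299
sqrt((|z|+a)/2) = sqrt((12.2299+(-6.1))/2) = sqrt(3.0649) = 1.7507
sqrt((|z|-a)/2) = sqrt((12.2299-(-6.1))/2) = sqrt(9.1649) = 3.0274

±(1.7507 + 3.0274i) i.e. 1.7507 + 3.0274i and -1.7507 - 3.0274i


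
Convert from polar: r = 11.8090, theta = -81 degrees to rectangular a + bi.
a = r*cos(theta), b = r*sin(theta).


a = 11.8090*cos(-81°) = 11.8090*0.15643 = 1.8473
b = 11.8090*sin(-81°) = 11.8090*(-0.98769) = -11.6636

1.8473 - 11.6636i


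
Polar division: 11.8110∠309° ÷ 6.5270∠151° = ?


r = 11.8110 / 6.5270 = 1.8096
theta = 309° - 151° = 158° = 158° (mod 360)

1.8096 cis(158°)


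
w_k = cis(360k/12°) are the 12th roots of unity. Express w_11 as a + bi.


Angle = 360*11/12 = 330°
a = cos(330°) = 0.8660
b = sin(330°) = -0.5000

0.8660 - 0.5000i


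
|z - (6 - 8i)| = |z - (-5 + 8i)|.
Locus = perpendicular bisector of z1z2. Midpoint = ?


Equal distances means the locus is the perpendicular bisector of z1 and z2.
Midpoint = ((6+(-5))/2, (-8+8)/2) = (0.5000, 0)

Perpendicular bisector through (0.5000, 0)


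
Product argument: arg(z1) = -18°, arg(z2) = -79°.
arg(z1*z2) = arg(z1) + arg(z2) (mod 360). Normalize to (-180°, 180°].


arg(z1*z2) = -18° - 79° = -97°
Normalized to (-180°, 180°]: -97°

-97°


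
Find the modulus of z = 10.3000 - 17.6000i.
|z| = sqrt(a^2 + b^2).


|z| = sqrt(10.3^2 + (-17.6)^2) = sqrt(106.09 + 309.76) = sqrt(415.85) = 20.3924

|z| = 20.3924


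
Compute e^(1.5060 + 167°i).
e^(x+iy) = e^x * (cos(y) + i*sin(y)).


e^1.5060 = 4.5087
cos(167°) = -0.97437
sin(167°) = 0.22495
Real = 4.5087*(-0.97437) = -4.3931
Imag = 4.5087*0.22495 = 1.0142

-4.3931 + 1.0142i


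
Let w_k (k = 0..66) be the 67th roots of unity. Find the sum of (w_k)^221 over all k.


The roots are w_k = w^k with w = e^(2*pi*i/67), and (w^k)^221 = (w^221)^k.
So S = 1 + u + u^2 + ... + u^(66) with u = w^221.
221 = 3*67 + 20, so 221 is not a multiple of 67: u = (w^67)^3 * w^20 = w^20 ≠ 1 (w is a primitive 67th root), while u^67 = (w^67)^221 = 1.
Geometric series: S = (1 - u^67)/(1 - u) = (1 - 1)/(1 - u) = 0

S = 0


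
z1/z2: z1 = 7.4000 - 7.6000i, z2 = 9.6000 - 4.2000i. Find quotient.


Conjugate of z2 = 9.6000 + 4.2000i
Numerator: (7.4000 - 7.6000i)(9.6000 + 4.2000i) = 102.9600 - 41.8800i
Denominator: 9.6^2 + (-4.2)^2 = 109.8
Result = (102.9600 - 41.8800i)/109.8

0.9377 - 0.3814i


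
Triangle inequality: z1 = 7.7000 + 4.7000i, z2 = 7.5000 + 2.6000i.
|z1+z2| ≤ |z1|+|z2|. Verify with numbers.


|z1| = sqrt(7.7^2 + 4.7^2) = sqrt(81.38) = 9.0211
|z2| = sqrt(7.5^2 + 2.6^2) = sqrt(63.01) = 7.9379
z1+z2 = 15.2000 + 7.3000i
|z1+z2| = sqrt(284.33) = 16.8621
|z1|+|z2| = 9.0211 + 7.9379 = 16.9590

|z1+z2| = 16.8621 ≤ |z1|+|z2| = 16.9590 (verified)


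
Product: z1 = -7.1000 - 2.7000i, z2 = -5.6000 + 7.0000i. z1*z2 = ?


Real = -7.1*(-5.6) - (-2.7)*7 = 39.76 - (-18.9) = 58.66
Imag = -7.1*7 - (5.6)*(-2.7) = -49.7 + 15.12 = -34.58

58.6600 - 34.5800i


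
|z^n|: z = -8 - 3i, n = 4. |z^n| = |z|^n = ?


|z| = sqrt(64+9) = sqrt(73) = 8.5440
|z^4| = |z|^4 = (sqrt(73))^4 = 73^2 = 5329

|z^4| = 5329


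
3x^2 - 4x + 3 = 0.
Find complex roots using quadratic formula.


disc = (-4)^2 - 4*3*3 = 16 - 36 = -20
sqrt(|disc|) = sqrt(20) = 4.4721
Real part = 4/(2*3) = 0.6667
Imag part = 4.4721/(2*3) = 0.7454

0.6667 ± 0.7454i


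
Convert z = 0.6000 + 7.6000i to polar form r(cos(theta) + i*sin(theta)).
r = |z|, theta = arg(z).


r = sqrt(0.36+57.76) = sqrt(58.12) = 7.6236
theta = atan2(7.6, 0.6) = 85.4860 degrees

r = 7.6236, theta = 85.4860 degrees


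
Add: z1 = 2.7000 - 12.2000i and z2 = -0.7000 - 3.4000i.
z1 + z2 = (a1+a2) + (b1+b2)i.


Real: 2.7 - 0.7 = 2
Imag: -12.2 - 3.4 = -15.6

2.0000 - 15.6000i


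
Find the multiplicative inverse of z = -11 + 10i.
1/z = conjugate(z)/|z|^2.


|z|^2 = 121+100 = 221
1/z = (-11 - 10i)/221

1/z = -0.0498 - 0.0452i


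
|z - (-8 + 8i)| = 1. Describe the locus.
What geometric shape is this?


|z - z0| = r is a circle with center z0 and radius r.
Center = (-8, 8), radius = 1

Circle with center (-8, 8) and radius 1


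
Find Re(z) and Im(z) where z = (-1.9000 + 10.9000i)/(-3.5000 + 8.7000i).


Multiply by conjugate: (-1.9000 + 10.9000i)(-3.5000 - 8.7000i) / ((-3.5)^2 + 8.7^2)
Numerator real = -1.9*(-3.5) + 10.9*8.7 = 101.48
Numerator imag = 10.9*(-3.5) - (-1.9)*8.7 = -21.62
Denominator = 87.94
Re(z) = 101.48/87.94 = 1.1540
Im(z) = -21.62/87.94 = -0.2458

Re(z) = 1.1540, Im(z) = -0.2458


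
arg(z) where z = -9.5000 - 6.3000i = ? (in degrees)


Re = -9.5, Im = -6.3
arg = atan2(-6.3, -9.5) = -146.4493 degrees

arg(z) = -146.4493 degrees


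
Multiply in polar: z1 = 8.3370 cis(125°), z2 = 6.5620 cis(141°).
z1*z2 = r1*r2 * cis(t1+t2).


r = 8.3370 * 6.5620 = 54.7074
theta = 125° + 141° = 266° = 266° (mod 360)

54.7074 cis(266°)


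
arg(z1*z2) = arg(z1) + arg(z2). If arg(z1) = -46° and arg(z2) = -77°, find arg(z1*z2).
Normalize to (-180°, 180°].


arg(z1*z2) = -46° - 77° = -123°
Normalized to (-180°, 180°]: -123°

-123°


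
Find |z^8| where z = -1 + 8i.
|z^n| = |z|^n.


|z| = sqrt(1+64) = sqrt(65) = 8.0623
|z^8| = |z|^8 = (sqrt(65))^8 = 65^4 = 17850625

|z^8| = 17850625


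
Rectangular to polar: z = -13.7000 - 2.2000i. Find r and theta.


r = sqrt(187.69+4.84) = sqrt(192.53) = 13.8755
theta = atan2(-2.2, -13.7) = -170.8771 degrees

r = 13.8755, theta = -170.8771 degrees


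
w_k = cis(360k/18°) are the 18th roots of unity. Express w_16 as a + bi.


Angle = 360*16/18 = 320°
a = cos(320°) = 0.7660
b = sin(320°) = -0.6428

0.7660 - 0.6428i


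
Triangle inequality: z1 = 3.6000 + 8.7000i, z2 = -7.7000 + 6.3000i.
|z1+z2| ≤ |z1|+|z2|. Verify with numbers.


|z1| = sqrt(3.6^2 + 8.7^2) = sqrt(88.65) = 9.4154
|z2| = sqrt((-7.7)^2 + 6.3^2) = sqrt(98.98) = 9.9489
z1+z2 = -4.1000 + 15.0000i
|z1+z2| = sqrt(241.81) = 15.5502
|z1|+|z2| = 9.4154 + 9.9489 = 19.3643

|z1+z2| = 15.5502 ≤ |z1|+|z2| = 19.3643 (verified)


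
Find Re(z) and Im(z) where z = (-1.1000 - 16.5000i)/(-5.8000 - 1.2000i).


Multiply by conjugate: (-1.1000 - 16.5000i)(-5.8000 + 1.2000i) / ((-5.8)^2 + (-1.2)^2)
Numerator real = -1.1*(-5.8) - (16.5)*(-1.2) = 26.18
Numerator imag = -16.5*(-5.8) - (-1.1)*(-1.2) = 94.38
Denominator = 35.08
Re(z) = 26.18/35.08 = 0.7463
Im(z) = 94.38/35.08 = 2.6904

Re(z) = 0.7463, Im(z) = 2.6904


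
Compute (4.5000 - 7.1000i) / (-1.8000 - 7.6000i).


Conjugate of z2 = -1.8000 + 7.6000i
Numerator: (4.5000 - 7.1000i)(-1.8000 + 7.6000i) = 45.8600 + 46.9800i
Denominator: (-1.8)^2 + (-7.6)^2 = 61
Result = (45.8600 + 46.9800i)/61

0.7518 + 0.7702i


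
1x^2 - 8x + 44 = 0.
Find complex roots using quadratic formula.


disc = (-8)^2 - 4*1*44 = 64 - 176 = -112
sqrt(|disc|) = sqrt(112) = 10.5830
Real part = 8/(2*1) = 4.0000
Imag part = 10.5830/(2*1) = 5.2915

4.0000 ± 5.2915i


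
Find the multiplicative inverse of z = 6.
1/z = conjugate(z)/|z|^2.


|z|^2 = 36+0 = 36
1/z = (6 - 0i)/36

1/z = 0.1667 + 0i


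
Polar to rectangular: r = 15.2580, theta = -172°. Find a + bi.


a = 15.2580*cos(-172°) = 15.2580*(-0.99027) = -15.1095
b = 15.2580*sin(-172°) = 15.2580*(-0.13917) = -2.1235

-15.1095 - 2.1235i


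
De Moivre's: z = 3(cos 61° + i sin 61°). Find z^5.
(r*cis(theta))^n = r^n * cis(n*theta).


r^5 = 3^5 = 243
n*theta = 5*61° = 305° = 305° (mod 360)
a = 243*cos(305°) = 139.3791
b = 243*sin(305°) = -199.0539

243 cis(305°) = 139.3791 - 199.0539i


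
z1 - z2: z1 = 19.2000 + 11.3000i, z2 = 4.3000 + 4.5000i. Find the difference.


Real: 19.2 - 4.3 = 14.9
Imag: 11.3 - 4.5 = 6.8

14.9000 + 6.8000i


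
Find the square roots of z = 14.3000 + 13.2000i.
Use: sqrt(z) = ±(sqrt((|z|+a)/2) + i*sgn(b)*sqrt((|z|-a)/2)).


|z| = sqrt(204.49+174.24) = 19.4610
sqrt((|z|+a)/2) = sqrt((19.4610+14.3)/2) = sqrt(16.8805) = 4.1086
sqrt((|z|-a)/2) = sqrt((19.4610-14.3)/2) = sqrt(2.5805) = 1.6064

±(4.1086 + 1.6064i) i.e. 4.1086 + 1.6064i and -4.1086 - 1.6064i


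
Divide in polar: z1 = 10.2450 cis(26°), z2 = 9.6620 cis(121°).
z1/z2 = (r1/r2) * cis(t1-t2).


r = 10.2450 / 9.6620 = 1.0603
theta = 26° - 121° = -95° = 265° (mod 360)

1.0603 cis(265°)


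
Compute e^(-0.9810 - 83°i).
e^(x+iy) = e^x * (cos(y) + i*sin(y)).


e^-0.9810 = 0.3749
cos(-83°) = 0.1219
sin(-83°) = -0.9925
Real = 0.3749*0.1219 = 0.0457
Imag = 0.3749*(-0.9925) = -0.3721

0.0457 - 0.3721i


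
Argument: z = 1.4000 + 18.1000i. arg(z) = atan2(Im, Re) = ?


Re = 1.4, Im = 18.1
arg = atan2(18.1, 1.4) = 85.5771 degrees

arg(z) = 85.5771 degrees


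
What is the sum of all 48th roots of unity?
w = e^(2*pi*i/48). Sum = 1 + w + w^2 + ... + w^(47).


The sum of all 48th roots of unity is 0.
Geometric series: (1 - w^48)/(1 - w) = (1-1)/(1-w) = 0 since w^48 = 1, w ≠ 1.
Alternatively: coefficient of z^47 in z^48 - 1 is 0.

0


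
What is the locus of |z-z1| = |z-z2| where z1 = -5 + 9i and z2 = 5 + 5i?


Equal distances means the locus is the perpendicular bisector of z1 and z2.
Midpoint = ((-5+5)/2, (9+5)/2) = (0, 7.0000)

Perpendicular bisector through (0, 7.0000)


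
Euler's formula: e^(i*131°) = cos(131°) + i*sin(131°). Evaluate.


cos(131°) = -0.6561
sin(131°) = 0.7547

e^(i*131°) = -0.6561 + 0.7547i


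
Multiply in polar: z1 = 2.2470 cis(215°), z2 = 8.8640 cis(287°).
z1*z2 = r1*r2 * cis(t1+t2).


r = 2.2470 * 8.8640 = 19.9174
theta = 215° + 287° = 502° = 142° (mod 360)

19.9174 cis(142°)


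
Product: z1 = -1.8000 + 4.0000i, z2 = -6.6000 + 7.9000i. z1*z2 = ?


Real = -1.8*(-6.6) - 4*7.9 = 11.88 - 31.6 = -19.72
Imag = -1.8*7.9 - (6.6)*4 = -14.22 - (26.4) = -40.62

-19.7200 - 40.6200i


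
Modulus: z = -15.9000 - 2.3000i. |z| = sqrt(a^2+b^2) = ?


|z| = sqrt((-15.9)^2 + (-2.3)^2) = sqrt(252.81 + 5.29) = sqrt(258.1) = 16.0655

|z| = 16.0655


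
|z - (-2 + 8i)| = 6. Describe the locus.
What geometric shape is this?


|z - z0| = r is a circle with center z0 and radius r.
Center = (-2, 8), radius = 6

Circle with center (-2, 8) and radius 6


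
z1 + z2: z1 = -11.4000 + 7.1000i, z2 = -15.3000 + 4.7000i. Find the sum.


Real: -11.4 - 15.3 = -26.7
Imag: 7.1 + 4.7 = 11.8

-26.7000 + 11.8000i


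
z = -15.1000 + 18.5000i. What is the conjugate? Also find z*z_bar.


z_bar = -15.1000 - 18.5000i
z*z_bar = (-15.1)^2 + 18.5^2 = 228.01 + 342.25 = 570.26

z_bar = -15.1000 - 18.5000i, z*z_bar = 570.26


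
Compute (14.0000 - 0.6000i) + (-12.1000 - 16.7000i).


Real: 14 - 12.1 = 1.9
Imag: -0.6 - 16.7 = -17.3

1.9000 - 17.3000i


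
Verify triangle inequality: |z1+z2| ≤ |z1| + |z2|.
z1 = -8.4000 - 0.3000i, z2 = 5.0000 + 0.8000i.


|z1| = sqrt((-8.4)^2 + (-0.3)^2) = sqrt(70.65) = 8.4054
|z2| = sqrt(5^2 + 0.8^2) = sqrt(25.64) = 5.0636
z1+z2 = -3.4000 + 0.5000i
|z1+z2| = sqrt(11.81) = 3.4366
|z1|+|z2| = 8.4054 + 5.0636 = 13.4690

|z1+z2| = 3.4366 ≤ |z1|+|z2| = 13.4690 (verified)


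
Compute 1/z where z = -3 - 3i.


|z|^2 = 9+9 = 18
1/z = (-3 + 3i)/18

1/z = -0.1667 + 0.1667i


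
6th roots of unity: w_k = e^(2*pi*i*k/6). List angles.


The 6th roots of unity are cis(360k/6°) for k=0..5
Angle step = 360/6 = 60°
Primitive root: cis(60°)
Primitive root = 0.5000 + 0.8660i

6 roots at angles: 0°, 60°, 120°, 180°, 240°, 300°


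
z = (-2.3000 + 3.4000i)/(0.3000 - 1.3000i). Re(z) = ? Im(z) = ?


Multiply by conjugate: (-2.3000 + 3.4000i)(0.3000 + 1.3000i) / (0.3^2 + (-1.3)^2)
Numerator real = -2.3*0.3 + 3.4*(-1.3) = -5.11
Numerator imag = 3.4*0.3 - (-2.3)*(-1.3) = -1.97
Denominator = 1.78
Re(z) = -5.11/1.78 = -2.8708
Im(z) = -1.97/1.78 = -1.1067

Re(z) = -2.8708, Im(z) = -1.1067


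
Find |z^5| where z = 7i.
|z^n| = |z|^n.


|z| = sqrt(0+49) = sqrt(49) = 7
|z^5| = |z|^5 = 7^5 = 16807

|z^5| = 16807


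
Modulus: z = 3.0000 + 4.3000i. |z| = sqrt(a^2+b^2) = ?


|z| = sqrt(3^2 + 4.3^2) = sqrt(9 + 18.49) = sqrt(27.49) = 5.2431

|z| = 5.2431


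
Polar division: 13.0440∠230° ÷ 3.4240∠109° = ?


r = 13.0440 / 3.4240 = 3.8096
theta = 230° - 109° = 121° = 121° (mod 360)

3.8096 cis(121°)


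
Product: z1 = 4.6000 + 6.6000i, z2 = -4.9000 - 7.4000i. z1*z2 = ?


Real = 4.6*(-4.9) - 6.6*(-7.4) = -22.54 - (-48.84) = 26.3
Imag = 4.6*(-7.4) - (4.9)*6.6 = -34.04 - (32.34) = -66.38

26.3000 - 66.3800i


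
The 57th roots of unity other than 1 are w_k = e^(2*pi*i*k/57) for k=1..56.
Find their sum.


With w = e^(2*pi*i/57), all 57 of the 57th roots of unity w^0 = 1, w, ..., w^(56) sum to 0: 1 + w + ... + w^(56) = (1 - w^57)/(1 - w) = 0 since w^57 = 1, w ≠ 1.
Removing the root 1: w + w^2 + ... + w^(56) = 0 - 1 = -1

Sum = -1


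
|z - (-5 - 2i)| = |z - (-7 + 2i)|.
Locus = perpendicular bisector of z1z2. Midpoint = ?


Equal distances means the locus is the perpendicular bisector of z1 and z2.
Midpoint = ((-5+(-7))/2, (-2+2)/2) = (-6.0000, 0)

Perpendicular bisector through (-6.0000, 0)


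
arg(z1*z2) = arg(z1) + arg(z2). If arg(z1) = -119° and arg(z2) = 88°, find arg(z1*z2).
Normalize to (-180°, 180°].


arg(z1*z2) = -119° + 88° = -31°
Normalized to (-180°, 180°]: -31°

-31°


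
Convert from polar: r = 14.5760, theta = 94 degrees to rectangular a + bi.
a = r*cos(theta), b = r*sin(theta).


a = 14.5760*cos(94°) = 14.5760*(-0.06976) = -1.0168
b = 14.5760*sin(94°) = 14.5760*0.997564 = 14.5405

-1.0168 + 14.5405i


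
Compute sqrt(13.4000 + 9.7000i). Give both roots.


|z| = sqrt(179.56+94.09) = 16.5424
sqrt((|z|+a)/2) = sqrt((16.5424+13.4)/2) = sqrt(14.9712) = 3.8693
sqrt((|z|-a)/2) = sqrt((16.5424-13.4)/2) = sqrt(1.5712) = 1.2535

±(3.8693 + 1.2535i) i.e. 3.8693 + 1.2535i and -3.8693 - 1.2535i


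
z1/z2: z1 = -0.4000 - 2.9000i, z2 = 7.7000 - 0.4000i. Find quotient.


Conjugate of z2 = 7.7000 + 0.4000i
Numerator: (-0.4000 - 2.9000i)(7.7000 + 0.4000i) = -1.9200 - 22.4900i
Denominator: 7.7^2 + (-0.4)^2 = 59.45
Result = (-1.9200 - 22.4900i)/59.45

-0.0323 - 0.3783i


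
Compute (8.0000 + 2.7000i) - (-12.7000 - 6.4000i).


Real: 8 + 12.7 = 20.7
Imag: 2.7 + 6.4 = 9.1

20.7000 + 9.1000i


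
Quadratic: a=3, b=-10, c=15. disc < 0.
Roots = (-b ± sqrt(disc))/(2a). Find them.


disc = (-10)^2 - 4*3*15 = 100 - 180 = -80
sqrt(|disc|) = sqrt(80) = 8.9443
Real part = 10/(2*3) = 1.6667
Imag part = 8.9443/(2*3) = 1.4907

1.6667 ± 1.4907i


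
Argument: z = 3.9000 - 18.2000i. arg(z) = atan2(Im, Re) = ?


Re = 3.9, Im = -18.2
arg = atan2(-18.2, 3.9) = -77.9052 degrees

arg(z) = -77.9052 degrees


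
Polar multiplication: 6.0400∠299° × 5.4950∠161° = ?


r = 6.0400 * 5.4950 = 33.1898
theta = 299° + 161° = 460° = 100° (mod 360)

33.1898 cis(100°)


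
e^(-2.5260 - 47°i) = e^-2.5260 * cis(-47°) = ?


e^-2.5260 = 0.07998
cos(-47°) = 0.682
sin(-47°) = -0.7314
Real = 0.07998*0.682 = 0.0545
Imag = 0.07998*(-0.7314) = -0.0585

0.0545 - 0.0585i


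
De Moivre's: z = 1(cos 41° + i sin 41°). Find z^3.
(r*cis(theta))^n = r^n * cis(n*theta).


r^3 = 1^3 = 1
n*theta = 3*41° = 123° = 123° (mod 360)
a = 1*cos(123°) = -0.5446
b = 1*sin(123°) = 0.8387

1 cis(123°) = -0.5446 + 0.8387i


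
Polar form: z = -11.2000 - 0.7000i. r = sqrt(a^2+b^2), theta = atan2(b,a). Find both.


r = sqrt(125.44+0.49) = sqrt(125.93) = 11.2219
theta = atan2(-0.7, -11.2) = -176.4237 degrees

r = 11.2219, theta = -176.4237 degrees


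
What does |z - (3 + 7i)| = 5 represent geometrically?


|z - z0| = r is a circle with center z0 and radius r.
Center = (3, 7), radius = 5

Circle with center (3, 7) and radius 5


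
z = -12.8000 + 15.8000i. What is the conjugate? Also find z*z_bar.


z_bar = -12.8000 - 15.8000i
z*z_bar = (-12.8)^2 + 15.8^2 = 163.84 + 249.64 = 413.48

z_bar = -12.8000 - 15.8000i, z*z_bar = 413.48


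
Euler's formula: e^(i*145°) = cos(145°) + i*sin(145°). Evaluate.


cos(145°) = -0.8192
sin(145°) = 0.5736

e^(i*145°) = -0.8192 + 0.5736i


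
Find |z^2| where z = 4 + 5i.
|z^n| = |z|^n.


|z| = sqrt(16+25) = sqrt(41) = 6.4031
|z^2| = |z|^2 = (sqrt(41))^2 = 41

|z^2| = 41


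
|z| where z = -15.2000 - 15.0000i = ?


|z| = sqrt((-15.2)^2 + (-15)^2) = sqrt(231.04 + 225) = sqrt(456.04) = 21.3551

|z| = 21.3551


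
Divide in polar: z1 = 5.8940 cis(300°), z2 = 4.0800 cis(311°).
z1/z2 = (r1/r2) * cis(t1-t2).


r = 5.8940 / 4.0800 = 1.4446
theta = 300° - 311° = -11° = 349° (mod 360)

1.4446 cis(349°)


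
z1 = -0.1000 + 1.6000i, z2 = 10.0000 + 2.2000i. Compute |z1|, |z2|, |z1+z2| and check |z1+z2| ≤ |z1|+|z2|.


|z1| = sqrt((-0.1)^2 + 1.6^2) = sqrt(2.57) = 1.6031
|z2| = sqrt(10^2 + 2.2^2) = sqrt(104.84) = 10.2391
z1+z2 = 9.9000 + 3.8000i
|z1+z2| = sqrt(112.45) = 10.6042
|z1|+|z2| = 1.6031 + 10.2391 = 11.8422

|z1+z2| = 10.6042 ≤ |z1|+|z2| = 11.8422 (verified)


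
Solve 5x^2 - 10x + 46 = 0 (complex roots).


disc = (-10)^2 - 4*5*46 = 100 - 920 = -820
sqrt(|disc|) = sqrt(820) = 28.6356
Real part = 10/(2*5) = 1.0000
Imag part = 28.6356/(2*5) = 2.8636

1.0000 ± 2.8636i


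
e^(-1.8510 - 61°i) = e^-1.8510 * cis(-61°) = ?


e^-1.8510 = 0.1571
cos(-61°) = 0.4848
sin(-61°) = -0.8746
Real = 0.1571*0.4848 = 0.0762
Imag = 0.1571*(-0.8746) = -0.1374

0.0762 - 0.1374i


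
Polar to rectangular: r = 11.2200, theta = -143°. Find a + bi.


a = 11.2200*cos(-143°) = 11.2200*(-0.79864) = -8.9607
b = 11.2200*sin(-143°) = 11.2200*(-0.60182) = -6.7524

-8.9607 - 6.7524i


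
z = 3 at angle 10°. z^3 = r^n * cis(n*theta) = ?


r^3 = 3^3 = 27
n*theta = 3*10° = 30° = 30° (mod 360)
a = 27*cos(30°) = 23.3827
b = 27*sin(30°) = 13.5000

27 cis(30°) = 23.3827 + 13.5000i


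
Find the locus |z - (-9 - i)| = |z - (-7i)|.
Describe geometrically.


Equal distances means the locus is the perpendicular bisector of z1 and z2.
Midpoint = ((-9+0)/2, (-1+(-7))/2) = (-4.5000, -4.0000)

Perpendicular bisector through (-4.5000, -4.0000)


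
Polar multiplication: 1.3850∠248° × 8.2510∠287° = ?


r = 1.3850 * 8.2510 = 11.4276
theta = 248° + 287° = 535° = 175° (mod 360)

11.4276 cis(175°)


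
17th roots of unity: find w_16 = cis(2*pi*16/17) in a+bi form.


Angle = 360*16/17 = 338.8235°
a = cos(338.8235°) = 0.9325
b = sin(338.8235°) = -0.3612

0.9325 - 0.3612i


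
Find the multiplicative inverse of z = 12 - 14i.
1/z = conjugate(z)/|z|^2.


|z|^2 = 144+196 = 340
1/z = (12 + 14i)/340

1/z = 0.0353 + 0.0412i


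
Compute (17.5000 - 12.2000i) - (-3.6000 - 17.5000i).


Real: 17.5 + 3.6 = 21.1
Imag: -12.2 + 17.5 = 5.3

21.1000 + 5.3000i


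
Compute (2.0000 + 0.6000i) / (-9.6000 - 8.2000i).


Conjugate of z2 = -9.6000 + 8.2000i
Numerator: (2.0000 + 0.6000i)(-9.6000 + 8.2000i) = -24.1200 + 10.6400i
Denominator: (-9.6)^2 + (-8.2)^2 = 159.4
Result = (-24.1200 + 10.6400i)/159.4

-0.1513 + 0.0668i


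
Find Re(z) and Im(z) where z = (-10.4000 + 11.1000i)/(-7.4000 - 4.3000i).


Multiply by conjugate: (-10.4000 + 11.1000i)(-7.4000 + 4.3000i) / ((-7.4)^2 + (-4.3)^2)
Numerator real = -10.4*(-7.4) + 11.1*(-4.3) = 29.23
Numerator imag = 11.1*(-7.4) - (-10.4)*(-4.3) = -126.86
Denominator = 73.25
Re(z) = 29.23/73.25 = 0.3990
Im(z) = -126.86/73.25 = -1.7319

Re(z) = 0.3990, Im(z) = -1.7319


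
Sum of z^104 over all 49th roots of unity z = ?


The roots are w_k = w^k with w = e^(2*pi*i/49), and (w^k)^104 = (w^104)^k.
So S = 1 + u + u^2 + ... + u^(48) with u = w^104.
104 = 2*49 + 6, so 104 is not a multiple of 49: u = (w^49)^2 * w^6 = w^6 ≠ 1 (w is a primitive 49th root), while u^49 = (w^49)^104 = 1.
Geometric series: S = (1 - u^49)/(1 - u) = (1 - 1)/(1 - u) = 0

S = 0


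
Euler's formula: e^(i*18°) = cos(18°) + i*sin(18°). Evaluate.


cos(18°) = 0.9511
sin(18°) = 0.3090

e^(i*18°) = 0.9511 + 0.3090i


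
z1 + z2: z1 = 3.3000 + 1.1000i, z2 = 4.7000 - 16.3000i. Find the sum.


Real: 3.3 + 4.7 = 8
Imag: 1.1 - 16.3 = -15.2

8.0000 - 15.2000i


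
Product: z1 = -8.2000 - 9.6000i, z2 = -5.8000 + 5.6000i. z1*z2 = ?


Real = -8.2*(-5.8) - (-9.6)*5.6 = 47.56 - (-53.76) = 101.32
Imag = -8.2*5.6 - (5.8)*(-9.6) = -45.92 + 55.68 = 9.76

101.3200 + 9.7600i


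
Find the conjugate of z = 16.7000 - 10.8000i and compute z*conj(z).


z_bar = 16.7000 + 10.8000i
z*z_bar = 16.7^2 + (-10.8)^2 = 278.89 + 116.64 = 395.53

z_bar = 16.7000 + 10.8000i, z*z_bar = 395.53


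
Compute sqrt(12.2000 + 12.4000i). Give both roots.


|z| = sqrt(148.84+153.76) = 17.3954
sqrt((|z|+a)/2) = sqrt((17.3954+12.2)/2) = sqrt(14.7977) = 3.8468
sqrt((|z|-a)/2) = sqrt((17.3954-12.2)/2) = sqrt(2.5977) = 1.6117

±(3.8468 + 1.6117i) i.e. 3.8468 + 1.6117i and -3.8468 - 1.6117i


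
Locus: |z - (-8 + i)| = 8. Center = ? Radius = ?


|z - z0| = r is a circle with center z0 and radius r.
Center = (-8, 1), radius = 8

Circle with center (-8, 1) and radius 8


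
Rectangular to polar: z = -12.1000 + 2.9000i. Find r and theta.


r = sqrt(146.41+8.41) = sqrt(154.82) = 12.4427
theta = atan2(2.9, -12.1) = 166.5222 degrees

r = 12.4427, theta = 166.5222 degrees


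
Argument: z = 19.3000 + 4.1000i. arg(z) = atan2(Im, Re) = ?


Re = 19.3, Im = 4.1
arg = atan2(4.1, 19.3) = 11.9933 degrees

arg(z) = 11.9933 degrees


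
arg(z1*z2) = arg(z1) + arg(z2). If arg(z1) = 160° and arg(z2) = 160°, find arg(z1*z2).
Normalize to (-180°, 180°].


arg(z1*z2) = 160° + 160° = 320°
Normalized to (-180°, 180°]: -40°

-40°


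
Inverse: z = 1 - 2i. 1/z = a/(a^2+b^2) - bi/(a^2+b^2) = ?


|z|^2 = 1+4 = 5
1/z = (1 + 2i)/5

1/z = 0.2000 + 0.4000i


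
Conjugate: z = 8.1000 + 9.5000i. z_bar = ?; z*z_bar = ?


z_bar = 8.1000 - 9.5000i
z*z_bar = 8.1^2 + 9.5^2 = 65.61 + 90.25 = 155.86

z_bar = 8.1000 - 9.5000i, z*z_bar = 155.86


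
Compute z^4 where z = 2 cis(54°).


r^4 = 2^4 = 16
n*theta = 4*54° = 216° = 216° (mod 360)
a = 16*cos(216°) = -12.9443
b = 16*sin(216°) = -9.4046

16 cis(216°) = -12.9443 - 9.4046i


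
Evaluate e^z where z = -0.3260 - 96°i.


e^-0.3260 = 0.72181
cos(-96°) = -0.1045
sin(-96°) = -0.99452
Real = 0.72181*(-0.1045) = -0.0754
Imag = 0.72181*(-0.99452) = -0.7179

-0.0754 - 0.7179i


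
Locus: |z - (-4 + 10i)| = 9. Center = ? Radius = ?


|z - z0| = r is a circle with center z0 and radius r.
Center = (-4, 10), radius = 9

Circle with center (-4, 10) and radius 9


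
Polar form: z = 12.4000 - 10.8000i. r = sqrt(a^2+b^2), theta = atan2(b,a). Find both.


r = sqrt(153.76+116.64) = sqrt(270.4) = 16.4438
theta = atan2(-10.8, 12.4) = -41.0548 degrees

r = 16.4438, theta = -41.0548 degrees


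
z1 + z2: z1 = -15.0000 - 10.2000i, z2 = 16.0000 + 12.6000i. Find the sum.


Real: -15 + 16 = 1
Imag: -10.2 + 12.6 = 2.4

1.0000 + 2.4000i


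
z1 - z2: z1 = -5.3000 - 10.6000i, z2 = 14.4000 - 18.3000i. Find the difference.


Real: -5.3 - 14.4 = -19.7
Imag: -10.6 + 18.3 = 7.7

-19.7000 + 7.7000i


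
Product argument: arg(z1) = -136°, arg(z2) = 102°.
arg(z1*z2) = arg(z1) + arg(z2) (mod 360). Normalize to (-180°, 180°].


arg(z1*z2) = -136° + 102° = -34°
Normalized to (-180°, 180°]: -34°

-34°


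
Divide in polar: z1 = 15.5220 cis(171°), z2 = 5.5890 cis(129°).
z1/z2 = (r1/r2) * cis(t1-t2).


r = 15.5220 / 5.5890 = 2.7772
theta = 171° - 129° = 42° = 42° (mod 360)

2.7772 cis(42°)


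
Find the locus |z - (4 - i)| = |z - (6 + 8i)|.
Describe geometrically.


Equal distances means the locus is the perpendicular bisector of z1 and z2.
Midpoint = ((4+6)/2, (-1+8)/2) = (5.0000, 3.5000)

Perpendicular bisector through (5.0000, 3.5000)


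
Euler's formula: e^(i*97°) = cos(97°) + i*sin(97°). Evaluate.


cos(97°) = -0.1219
sin(97°) = 0.9925

e^(i*97°) = -0.1219 + 0.9925i


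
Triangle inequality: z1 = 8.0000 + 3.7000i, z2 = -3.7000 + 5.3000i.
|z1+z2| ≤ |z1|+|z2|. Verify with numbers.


|z1| = sqrt(8^2 + 3.7^2) = sqrt(77.69) = 8.8142
|z2| = sqrt((-3.7)^2 + 5.3^2) = sqrt(41.78) = 6.4637
z1+z2 = 4.3000 + 9.0000i
|z1+z2| = sqrt(99.49) = 9.9745
|z1|+|z2| = 8.8142 + 6.4637 = 15.2779

|z1+z2| = 9.9745 ≤ |z1|+|z2| = 15.2779 (verified)


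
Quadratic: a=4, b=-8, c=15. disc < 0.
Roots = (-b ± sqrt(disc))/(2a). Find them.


disc = (-8)^2 - 4*4*15 = 64 - 240 = -176
sqrt(|disc|) = sqrt(176) = 13.2665
Real part = 8/(2*4) = 1.0000
Imag part = 13.2665/(2*4) = 1.6583

1.0000 ± 1.6583i


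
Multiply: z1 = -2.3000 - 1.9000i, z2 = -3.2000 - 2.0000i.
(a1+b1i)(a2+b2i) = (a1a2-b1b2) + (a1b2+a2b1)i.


Real = -2.3*(-3.2) - (-1.9)*(-2) = 7.36 - 3.8 = 3.56
Imag = -2.3*(-2) - (3.2)*(-1.9) = 4.6 + 6.08 = 10.68

3.5600 + 10.6800i


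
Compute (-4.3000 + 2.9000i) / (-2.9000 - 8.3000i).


Conjugate of z2 = -2.9000 + 8.3000i
Numerator: (-4.3000 + 2.9000i)(-2.9000 + 8.3000i) = -11.6000 - 44.1000i
Denominator: (-2.9)^2 + (-8.3)^2 = 77.3
Result = (-11.6000 - 44.1000i)/77.3

-0.1501 - 0.5705i


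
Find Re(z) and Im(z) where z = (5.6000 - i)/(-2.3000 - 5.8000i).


Multiply by conjugate: (5.6000 - i)(-2.3000 + 5.8000i) / ((-2.3)^2 + (-5.8)^2)
Numerator real = 5.6*(-2.3) - (1)*(-5.8) = -7.08
Numerator imag = -1*(-2.3) - 5.6*(-5.8) = 34.78
Denominator = 38.93
Re(z) = -7.08/38.93 = -0.1819
Im(z) = 34.78/38.93 = 0.8934

Re(z) = -0.1819, Im(z) = 0.8934


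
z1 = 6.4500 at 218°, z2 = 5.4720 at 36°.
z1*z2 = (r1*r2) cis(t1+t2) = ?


r = 6.4500 * 5.4720 = 35.2944
theta = 218° + 36° = 254° = 254° (mod 360)

35.2944 cis(254°)


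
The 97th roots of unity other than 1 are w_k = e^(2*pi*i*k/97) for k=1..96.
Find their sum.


With w = e^(2*pi*i/97), all 97 of the 97th roots of unity w^0 = 1, w, ..., w^(96) sum to 0: 1 + w + ... + w^(96) = (1 - w^97)/(1 - w) = 0 since w^97 = 1, w ≠ 1.
Removing the root 1: w + w^2 + ... + w^(96) = 0 - 1 = -1

Sum = -1


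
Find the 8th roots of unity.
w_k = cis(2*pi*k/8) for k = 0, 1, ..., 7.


The 8th roots of unity are cis(360k/8°) for k=0..7
Angle step = 360/8 = 45°
Primitive root: cis(45°)
Primitive root = 0.7071 + 0.7071i

8 roots at angles: 0°, 45°, 90°, 135°, 180°, 225°, 270°, 315°


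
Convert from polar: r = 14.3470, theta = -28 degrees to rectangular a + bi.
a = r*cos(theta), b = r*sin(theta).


a = 14.3470*cos(-28°) = 14.3470*0.8829476 = 12.6676
b = 14.3470*sin(-28°) = 14.3470*(-0.46947) = -6.7355

12.6676 - 6.7355i


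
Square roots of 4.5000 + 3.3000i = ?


|z| = sqrt(20.25+10.89) = 5.5803
sqrt((|z|+a)/2) = sqrt((5.5803+4.5)/2) = sqrt(5.0402) = 2.2450
sqrt((|z|-a)/2) = sqrt((5.5803-4.5)/2) = sqrt(0.5402) = 0.7350

±(2.2450 + 0.7350i) i.e. 2.2450 + 0.7350i and -2.2450 - 0.7350i


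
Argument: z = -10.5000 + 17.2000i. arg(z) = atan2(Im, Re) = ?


Re = -10.5, Im = 17.2
arg = atan2(17.2, -10.5) = 121.4026 degrees

arg(z) = 121.4026 degrees


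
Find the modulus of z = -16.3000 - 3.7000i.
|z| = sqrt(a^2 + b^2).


|z| = sqrt((-16.3)^2 + (-3.7)^2) = sqrt(265.69 + 13.69) = sqrt(279.38) = 16.7147

|z| = 16.7147


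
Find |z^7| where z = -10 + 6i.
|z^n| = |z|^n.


|z| = sqrt(100+36) = sqrt(136) = 11.6619
|z^7| = |z|^7 = (sqrt(136))^7 = 136^3 * sqrt(136) = 2515456*sqrt(136)

|z^7| = 2515456*sqrt(136) ≈ 29335005.8592
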